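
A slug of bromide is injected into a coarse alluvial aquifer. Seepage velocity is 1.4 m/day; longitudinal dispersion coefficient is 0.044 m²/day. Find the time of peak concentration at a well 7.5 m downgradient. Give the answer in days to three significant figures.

5.33 days

For the 1D instantaneous-source solution, setting ∂C/∂t = 0 at fixed x gives v²t² + 2Dt − x² = 0, so t = (√(D² + v²x²) − D)/v².
√(D² + v²x²) = √(0.044² + 1.4² × 7.5²) = 10.50; v² = 1.96.
t = (10.50 − 0.044)/1.96 = 5.33 days (vs. the pure-advection estimate x/v = 5.36 d).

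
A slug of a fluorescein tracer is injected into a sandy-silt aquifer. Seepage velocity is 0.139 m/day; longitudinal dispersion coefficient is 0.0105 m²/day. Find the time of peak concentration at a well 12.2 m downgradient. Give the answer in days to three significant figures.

For the 1D instantaneous-source solution, setting ∂C/∂t = 0 at fixed x gives v²t² + 2Dt − x² = 0, so t = (√(D² + v²x²) − D)/v².
√(D² + v²x²) = √(0.0105² + 0.139² × 12.2²) = 1.696; v² = 0.019321.
t = (1.696 − 0.0105)/0.019321 = 87.2 days (vs. the pure-advection estimate x/v = 87.8 d).

87.2 days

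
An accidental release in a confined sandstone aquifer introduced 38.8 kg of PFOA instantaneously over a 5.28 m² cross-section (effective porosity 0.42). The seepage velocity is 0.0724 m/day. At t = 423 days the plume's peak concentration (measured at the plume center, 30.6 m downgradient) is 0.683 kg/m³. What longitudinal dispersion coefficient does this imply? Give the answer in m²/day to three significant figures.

At the plume center C_max = M/(n_e·A·√(4πDt)), so D = M²/(4πt·(n_e·A·C_max)²).
n_e·A·C_max = 0.42 × 5.28 × 0.683 = 1.515 kg/m.
D = 38.8²/(4π × 423 × 1.515²) = 0.123 m²/day.

0.123 m²/day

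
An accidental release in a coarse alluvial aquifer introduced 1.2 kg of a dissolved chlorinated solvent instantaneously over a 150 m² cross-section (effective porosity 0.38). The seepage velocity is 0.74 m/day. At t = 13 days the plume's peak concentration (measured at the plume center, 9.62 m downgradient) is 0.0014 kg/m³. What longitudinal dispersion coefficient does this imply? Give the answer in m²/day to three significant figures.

At the plume center C_max = M/(n_e·A·√(4πDt)), so D = M²/(4πt·(n_e·A·C_max)²).
n_e·A·C_max = 0.38 × 150 × 0.0014 = 0.07980 kg/m.
D = 1.2²/(4π × 13 × 0.07980²) = 1.38 m²/day.

1.38 m²/day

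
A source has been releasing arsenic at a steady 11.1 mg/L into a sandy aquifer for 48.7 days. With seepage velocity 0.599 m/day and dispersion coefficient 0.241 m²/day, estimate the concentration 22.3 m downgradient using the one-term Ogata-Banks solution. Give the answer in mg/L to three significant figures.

For a continuous step input, C/C₀ ≈ ½·erfc((x−vt)/(2√(Dt))).
vt = 0.599 × 48.7 = 29.1713 m and 2√(Dt) = 2√(0.241 × 48.7) = 6.852 m.
Argument (x−vt)/(2√(Dt)) = (22.3 − 29.1713)/6.852 = -1.003; ½·erfc(-1.003) = 0.9220.
C = 11.1 × 0.9220 = 10.2 mg/L.

10.2 mg/L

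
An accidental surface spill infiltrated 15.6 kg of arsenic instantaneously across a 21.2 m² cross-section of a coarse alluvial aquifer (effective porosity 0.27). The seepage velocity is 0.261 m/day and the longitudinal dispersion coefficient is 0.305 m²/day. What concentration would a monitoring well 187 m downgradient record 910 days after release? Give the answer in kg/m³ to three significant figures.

For an instantaneous plane source, C(x,t) = M/(n_e·A·√(4πDt)) · exp(−(x−vt)²/(4Dt)), with n_e·A the pore (flow) area.
Plume center vt = 0.261 × 910 = 237.51 m, so the well at 187 m is 50.51 m upgradient of the peak.
√(4πDt) = 59.06 m, giving peak height M/(n_e·A·√(4πDt)) = 15.6/(0.27 × 21.2 × 59.06) = 0.04615 kg/m³.
(x−vt)²/(4Dt) = (-50.51)²/(4 × 0.305 × 910) = 2.298; exp(−2.298) = 0.1005.
C = 0.04615 × 0.1005 = 0.00464 kg/m³.

0.00464 kg/m³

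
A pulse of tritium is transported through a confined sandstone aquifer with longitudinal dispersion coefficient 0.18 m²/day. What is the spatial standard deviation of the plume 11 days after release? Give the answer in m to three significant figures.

Dispersive spreading gives a Gaussian with σ² = 2Dt; advection only shifts the center.
σ = √(2 × 0.18 × 11) = 1.99 m.

1.99 m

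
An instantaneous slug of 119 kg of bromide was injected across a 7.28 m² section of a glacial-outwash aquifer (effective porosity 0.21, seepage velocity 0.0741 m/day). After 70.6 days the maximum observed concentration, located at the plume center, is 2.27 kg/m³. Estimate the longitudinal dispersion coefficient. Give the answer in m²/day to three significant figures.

At the plume center C_max = M/(n_e·A·√(4πDt)), so D = M²/(4πt·(n_e·A·C_max)²).
n_e·A·C_max = 0.21 × 7.28 × 2.27 = 3.470 kg/m.
D = 119²/(4π × 70.6 × 3.470²) = 1.33 m²/day.

1.33 m²/day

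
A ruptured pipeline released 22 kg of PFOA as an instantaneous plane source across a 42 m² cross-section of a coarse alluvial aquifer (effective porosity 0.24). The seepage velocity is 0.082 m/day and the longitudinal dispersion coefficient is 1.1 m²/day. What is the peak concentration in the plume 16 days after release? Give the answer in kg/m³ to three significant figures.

0.147 kg/m³

The peak of an instantaneous 1D plume sits at x = vt; there the Gaussian factor is 1 and C_max = M/(n_e·A·√(4πDt)), where n_e·A is the pore area the mass is dissolved in.
√(4πDt) = √(4π × 1.1 × 16) = 14.87 m, so C_max = 22/(0.24 × 42 × 14.87) = 0.147 kg/m³.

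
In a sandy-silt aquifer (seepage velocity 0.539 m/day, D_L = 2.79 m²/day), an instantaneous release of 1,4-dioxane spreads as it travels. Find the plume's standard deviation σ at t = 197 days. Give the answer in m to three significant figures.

Dispersive spreading gives a Gaussian with σ² = 2Dt; advection only shifts the center.
σ = √(2 × 2.79 × 197) = 33.2 m.

33.2 m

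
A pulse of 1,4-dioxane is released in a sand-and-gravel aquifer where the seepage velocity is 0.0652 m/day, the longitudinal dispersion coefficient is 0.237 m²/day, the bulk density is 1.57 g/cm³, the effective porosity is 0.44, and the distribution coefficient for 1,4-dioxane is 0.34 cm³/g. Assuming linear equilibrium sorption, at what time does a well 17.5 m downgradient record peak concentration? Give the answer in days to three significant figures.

483 days

Retardation factor R = 1 + ρ_b·K_d/n = 1 + 1.57 × 0.34/0.44 = 2.213.
Sorption retards both mechanisms: v_R = v/R = 0.02946 m/day, D_R = D/R = 0.1071 m²/day.
Peak time from v_R²t² + 2D_R t − x² = 0: t = (√(D_R² + v_R²x²) − D_R)/v_R².
√(D_R² + v_R²x²) = √(0.1071² + 0.02946² × 17.5²) = 0.5266; v_R² = 0.0008679.
t = (0.5266 − 0.1071)/0.0008679 = 483 days.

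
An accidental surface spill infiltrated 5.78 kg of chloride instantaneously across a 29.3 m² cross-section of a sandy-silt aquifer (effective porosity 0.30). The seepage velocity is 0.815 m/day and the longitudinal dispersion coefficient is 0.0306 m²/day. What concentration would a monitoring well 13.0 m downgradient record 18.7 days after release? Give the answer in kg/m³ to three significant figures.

For an instantaneous plane source, C(x,t) = M/(n_e·A·√(4πDt)) · exp(−(x−vt)²/(4Dt)), with n_e·A the pore (flow) area.
Plume center vt = 0.815 × 18.7 = 15.2405 m, so the well at 13.0 m is 2.2405 m upgradient of the peak.
√(4πDt) = 2.682 m, giving peak height M/(n_e·A·√(4πDt)) = 5.78/(0.30 × 29.3 × 2.682) = 0.2452 kg/m³.
(x−vt)²/(4Dt) = (-2.2405)²/(4 × 0.0306 × 18.7) = 2.193; exp(−2.193) = 0.1116.
C = 0.2452 × 0.1116 = 0.0274 kg/m³.

0.0274 kg/m³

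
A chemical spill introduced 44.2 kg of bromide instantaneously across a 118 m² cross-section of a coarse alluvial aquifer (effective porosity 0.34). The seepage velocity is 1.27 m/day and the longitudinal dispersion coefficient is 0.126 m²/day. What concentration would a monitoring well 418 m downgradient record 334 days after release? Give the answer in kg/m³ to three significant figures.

For an instantaneous plane source, C(x,t) = M/(n_e·A·√(4πDt)) · exp(−(x−vt)²/(4Dt)), with n_e·A the pore (flow) area.
Plume center vt = 1.27 × 334 = 424.18 m, so the well at 418 m is 6.18 m upgradient of the peak.
√(4πDt) = 23.00 m, giving peak height M/(n_e·A·√(4πDt)) = 44.2/(0.34 × 118 × 23.00) = 0.04790 kg/m³.
(x−vt)²/(4Dt) = (-6.18)²/(4 × 0.126 × 334) = 0.2269; exp(−0.2269) = 0.7970.
C = 0.04790 × 0.7970 = 0.0382 kg/m³.

0.0382 kg/m³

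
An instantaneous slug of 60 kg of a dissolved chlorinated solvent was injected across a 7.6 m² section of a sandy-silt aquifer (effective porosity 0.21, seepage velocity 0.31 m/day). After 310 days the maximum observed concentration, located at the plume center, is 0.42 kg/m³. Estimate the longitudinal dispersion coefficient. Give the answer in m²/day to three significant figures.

2.06 m²/day

At the plume center C_max = M/(n_e·A·√(4πDt)), so D = M²/(4πt·(n_e·A·C_max)²).
n_e·A·C_max = 0.21 × 7.6 × 0.42 = 0.6703 kg/m.
D = 60²/(4π × 310 × 0.6703²) = 2.06 m²/day.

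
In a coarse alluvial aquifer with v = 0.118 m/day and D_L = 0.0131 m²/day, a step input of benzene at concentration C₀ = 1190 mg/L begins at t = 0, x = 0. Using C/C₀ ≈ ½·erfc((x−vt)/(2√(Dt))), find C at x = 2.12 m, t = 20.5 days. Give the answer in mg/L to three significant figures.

For a continuous step input, C/C₀ ≈ ½·erfc((x−vt)/(2√(Dt))).
vt = 0.118 × 20.5 = 2.419 m and 2√(Dt) = 2√(0.0131 × 20.5) = 1.036 m.
Argument (x−vt)/(2√(Dt)) = (2.12 − 2.419)/1.036 = -0.2886; ½·erfc(-0.2886) = 0.6584.
C = 1190 × 0.6584 = 783 mg/L.

783 mg/L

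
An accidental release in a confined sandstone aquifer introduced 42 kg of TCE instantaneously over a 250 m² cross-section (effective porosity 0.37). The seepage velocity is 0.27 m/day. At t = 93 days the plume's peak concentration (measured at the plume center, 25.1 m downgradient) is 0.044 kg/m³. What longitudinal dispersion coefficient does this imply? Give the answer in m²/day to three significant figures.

0.0911 m²/day

At the plume center C_max = M/(n_e·A·√(4πDt)), so D = M²/(4πt·(n_e·A·C_max)²).
n_e·A·C_max = 0.37 × 250 × 0.044 = 4.070 kg/m.
D = 42²/(4π × 93 × 4.070²) = 0.0911 m²/day.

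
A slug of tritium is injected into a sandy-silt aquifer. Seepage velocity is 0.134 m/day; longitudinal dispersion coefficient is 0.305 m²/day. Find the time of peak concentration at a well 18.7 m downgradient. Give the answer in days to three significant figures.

124 days

For the 1D instantaneous-source solution, setting ∂C/∂t = 0 at fixed x gives v²t² + 2Dt − x² = 0, so t = (√(D² + v²x²) − D)/v².
√(D² + v²x²) = √(0.305² + 0.134² × 18.7²) = 2.524; v² = 0.017956.
t = (2.524 − 0.305)/0.017956 = 124 days (vs. the pure-advection estimate x/v = 140 d).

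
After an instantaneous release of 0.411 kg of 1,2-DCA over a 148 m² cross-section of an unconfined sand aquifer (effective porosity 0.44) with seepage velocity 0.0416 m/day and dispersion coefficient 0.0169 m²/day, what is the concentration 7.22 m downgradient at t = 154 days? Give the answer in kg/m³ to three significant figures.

For an instantaneous plane source, C(x,t) = M/(n_e·A·√(4πDt)) · exp(−(x−vt)²/(4Dt)), with n_e·A the pore (flow) area.
Plume center vt = 0.0416 × 154 = 6.4064 m, so the well at 7.22 m is 0.8136 m downgradient of the peak.
√(4πDt) = 5.719 m, giving peak height M/(n_e·A·√(4πDt)) = 0.411/(0.44 × 148 × 5.719) = 0.001104 kg/m³.
(x−vt)²/(4Dt) = (0.8136)²/(4 × 0.0169 × 154) = 0.06358; exp(−0.06358) = 0.9384.
C = 0.001104 × 0.9384 = 0.00104 kg/m³.

0.00104 kg/m³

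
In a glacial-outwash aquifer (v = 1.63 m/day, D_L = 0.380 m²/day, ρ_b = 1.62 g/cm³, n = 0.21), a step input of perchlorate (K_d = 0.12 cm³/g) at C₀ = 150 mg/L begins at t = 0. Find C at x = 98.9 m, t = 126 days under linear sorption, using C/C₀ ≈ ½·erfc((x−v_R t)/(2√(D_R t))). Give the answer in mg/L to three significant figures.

Retardation factor R = 1 + ρ_b·K_d/n = 1 + 1.62 × 0.12/0.21 = 1.926.
Sorption retards both mechanisms: v_R = v/R = 0.8463 m/day, D_R = D/R = 0.1973 m²/day.
v_R·t = 0.8463 × 126 = 106.6338 m; 2√(D_R t) = 9.972 m; argument = (98.9 − 106.6338)/9.972 = -0.7756.
C = C₀ × ½·erfc(-0.7756) = 150 × 0.8636 = 130 mg/L.

130 mg/L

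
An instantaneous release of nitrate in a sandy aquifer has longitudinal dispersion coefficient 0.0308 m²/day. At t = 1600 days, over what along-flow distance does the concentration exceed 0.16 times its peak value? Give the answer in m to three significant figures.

The plume is Gaussian with σ = √(2Dt) = √(2 × 0.0308 × 1600) = 9.928 m.
C/C_peak = exp(−Δx²/(2σ²)) = 0.16 ⇒ Δx = σ·√(−2 ln 0.16) = 9.928 × 1.914 = 19.00 m.
Width = 2Δx = 38.0 m.

38.0 m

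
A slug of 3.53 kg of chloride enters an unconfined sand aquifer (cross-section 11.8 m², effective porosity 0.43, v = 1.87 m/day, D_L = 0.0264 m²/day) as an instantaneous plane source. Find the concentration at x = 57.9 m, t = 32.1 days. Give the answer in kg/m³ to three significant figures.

0.0561 kg/m³

For an instantaneous plane source, C(x,t) = M/(n_e·A·√(4πDt)) · exp(−(x−vt)²/(4Dt)), with n_e·A the pore (flow) area.
Plume center vt = 1.87 × 32.1 = 60.027 m, so the well at 57.9 m is 2.127 m upgradient of the peak.
√(4πDt) = 3.263 m, giving peak height M/(n_e·A·√(4πDt)) = 3.53/(0.43 × 11.8 × 3.263) = 0.2132 kg/m³.
(x−vt)²/(4Dt) = (-2.127)²/(4 × 0.0264 × 32.1) = 1.335; exp(−1.335) = 0.2632.
C = 0.2132 × 0.2632 = 0.0561 kg/m³.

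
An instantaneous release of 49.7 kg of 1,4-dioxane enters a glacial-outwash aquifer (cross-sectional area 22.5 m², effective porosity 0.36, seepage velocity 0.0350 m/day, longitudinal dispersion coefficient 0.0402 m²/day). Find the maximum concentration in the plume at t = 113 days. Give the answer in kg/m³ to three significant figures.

0.812 kg/m³

The peak of an instantaneous 1D plume sits at x = vt; there the Gaussian factor is 1 and C_max = M/(n_e·A·√(4πDt)), where n_e·A is the pore area the mass is dissolved in.
√(4πDt) = √(4π × 0.0402 × 113) = 7.555 m, so C_max = 49.7/(0.36 × 22.5 × 7.555) = 0.812 kg/m³.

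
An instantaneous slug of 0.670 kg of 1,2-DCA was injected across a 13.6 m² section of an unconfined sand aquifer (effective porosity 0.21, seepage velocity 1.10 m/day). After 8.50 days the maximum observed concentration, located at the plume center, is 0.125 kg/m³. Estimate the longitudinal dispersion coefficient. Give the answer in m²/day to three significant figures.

0.0330 m²/day

At the plume center C_max = M/(n_e·A·√(4πDt)), so D = M²/(4πt·(n_e·A·C_max)²).
n_e·A·C_max = 0.21 × 13.6 × 0.125 = 0.3570 kg/m.
D = 0.670²/(4π × 8.50 × 0.3570²) = 0.0330 m²/day.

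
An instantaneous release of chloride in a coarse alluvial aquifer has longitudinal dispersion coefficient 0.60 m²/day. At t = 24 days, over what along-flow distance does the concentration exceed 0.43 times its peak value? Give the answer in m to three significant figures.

The plume is Gaussian with σ = √(2Dt) = √(2 × 0.60 × 24) = 5.367 m.
C/C_peak = exp(−Δx²/(2σ²)) = 0.43 ⇒ Δx = σ·√(−2 ln 0.43) = 5.367 × 1.299 = 6.972 m.
Width = 2Δx = 13.9 m.

13.9 m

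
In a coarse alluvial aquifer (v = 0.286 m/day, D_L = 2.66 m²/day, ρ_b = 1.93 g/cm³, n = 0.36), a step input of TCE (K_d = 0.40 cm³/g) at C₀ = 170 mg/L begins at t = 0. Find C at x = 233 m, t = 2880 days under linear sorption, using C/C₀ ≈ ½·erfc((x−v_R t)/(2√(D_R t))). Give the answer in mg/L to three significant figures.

Retardation factor R = 1 + ρ_b·K_d/n = 1 + 1.93 × 0.40/0.36 = 3.144.
Sorption retards both mechanisms: v_R = v/R = 0.09097 m/day, D_R = D/R = 0.8461 m²/day.
v_R·t = 0.09097 × 2880 = 261.9936 m; 2√(D_R t) = 98.73 m; argument = (233 − 261.9936)/98.73 = -0.2937.
C = C₀ × ½·erfc(-0.2937) = 170 × 0.6611 = 112 mg/L.

112 mg/L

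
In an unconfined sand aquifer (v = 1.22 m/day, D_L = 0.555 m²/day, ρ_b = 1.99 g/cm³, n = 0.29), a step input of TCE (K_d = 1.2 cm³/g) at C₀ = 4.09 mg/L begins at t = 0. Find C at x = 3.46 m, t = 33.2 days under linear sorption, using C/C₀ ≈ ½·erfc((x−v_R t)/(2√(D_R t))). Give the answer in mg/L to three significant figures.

2.78 mg/L

Retardation factor R = 1 + ρ_b·K_d/n = 1 + 1.99 × 1.2/0.29 = 9.234.
Sorption retards both mechanisms: v_R = v/R = 0.1321 m/day, D_R = D/R = 0.06010 m²/day.
v_R·t = 0.1321 × 33.2 = 4.38572 m; 2√(D_R t) = 2.825 m; argument = (3.46 − 4.38572)/2.825 = -0.3277.
C = C₀ × ½·erfc(-0.3277) = 4.09 × 0.6785 = 2.78 mg/L.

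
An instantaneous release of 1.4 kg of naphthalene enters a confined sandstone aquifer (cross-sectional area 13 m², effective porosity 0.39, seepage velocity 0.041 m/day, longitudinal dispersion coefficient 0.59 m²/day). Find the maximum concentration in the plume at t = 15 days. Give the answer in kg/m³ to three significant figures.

0.0262 kg/m³

The peak of an instantaneous 1D plume sits at x = vt; there the Gaussian factor is 1 and C_max = M/(n_e·A·√(4πDt)), where n_e·A is the pore area the mass is dissolved in.
√(4πDt) = √(4π × 0.59 × 15) = 10.55 m, so C_max = 1.4/(0.39 × 13 × 10.55) = 0.0262 kg/m³.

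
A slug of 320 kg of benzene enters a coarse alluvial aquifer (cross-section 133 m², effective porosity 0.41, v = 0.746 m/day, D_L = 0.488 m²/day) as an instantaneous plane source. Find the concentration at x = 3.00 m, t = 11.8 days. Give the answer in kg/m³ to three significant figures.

For an instantaneous plane source, C(x,t) = M/(n_e·A·√(4πDt)) · exp(−(x−vt)²/(4Dt)), with n_e·A the pore (flow) area.
Plume center vt = 0.746 × 11.8 = 8.8028 m, so the well at 3.00 m is 5.8028 m upgradient of the peak.
√(4πDt) = 8.507 m, giving peak height M/(n_e·A·√(4πDt)) = 320/(0.41 × 133 × 8.507) = 0.6898 kg/m³.
(x−vt)²/(4Dt) = (-5.8028)²/(4 × 0.488 × 11.8) = 1.462; exp(−1.462) = 0.2318.
C = 0.6898 × 0.2318 = 0.160 kg/m³.

0.160 kg/m³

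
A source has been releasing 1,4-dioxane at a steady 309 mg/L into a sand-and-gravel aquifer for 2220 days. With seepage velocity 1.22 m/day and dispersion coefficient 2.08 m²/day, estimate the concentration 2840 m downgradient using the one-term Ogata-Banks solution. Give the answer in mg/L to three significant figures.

26.4 mg/L

For a continuous step input, C/C₀ ≈ ½·erfc((x−vt)/(2√(Dt))).
vt = 1.22 × 2220 = 2708.4 m and 2√(Dt) = 2√(2.08 × 2220) = 135.9 m.
Argument (x−vt)/(2√(Dt)) = (2840 − 2708.4)/135.9 = 0.9684; ½·erfc(0.9684) = 0.08542.
C = 309 × 0.08542 = 26.4 mg/L.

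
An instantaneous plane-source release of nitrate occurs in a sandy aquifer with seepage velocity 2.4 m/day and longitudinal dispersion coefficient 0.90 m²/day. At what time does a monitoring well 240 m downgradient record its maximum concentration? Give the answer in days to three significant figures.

99.8 days

For the 1D instantaneous-source solution, setting ∂C/∂t = 0 at fixed x gives v²t² + 2Dt − x² = 0, so t = (√(D² + v²x²) − D)/v².
√(D² + v²x²) = √(0.90² + 2.4² × 240²) = 576.0; v² = 5.76.
t = (576.0 − 0.90)/5.76 = 99.8 days (vs. the pure-advection estimate x/v = 100 d).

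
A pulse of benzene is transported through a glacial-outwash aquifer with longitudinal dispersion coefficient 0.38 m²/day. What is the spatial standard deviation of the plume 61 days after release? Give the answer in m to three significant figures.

6.81 m

Dispersive spreading gives a Gaussian with σ² = 2Dt; advection only shifts the center.
σ = √(2 × 0.38 × 61) = 6.81 m.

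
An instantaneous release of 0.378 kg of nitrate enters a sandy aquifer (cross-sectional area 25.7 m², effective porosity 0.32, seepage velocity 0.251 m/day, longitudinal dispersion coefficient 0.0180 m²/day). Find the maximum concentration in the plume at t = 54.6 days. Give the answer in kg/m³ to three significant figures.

The peak of an instantaneous 1D plume sits at x = vt; there the Gaussian factor is 1 and C_max = M/(n_e·A·√(4πDt)), where n_e·A is the pore area the mass is dissolved in.
√(4πDt) = √(4π × 0.0180 × 54.6) = 3.514 m, so C_max = 0.378/(0.32 × 25.7 × 3.514) = 0.0131 kg/m³.

0.0131 kg/m³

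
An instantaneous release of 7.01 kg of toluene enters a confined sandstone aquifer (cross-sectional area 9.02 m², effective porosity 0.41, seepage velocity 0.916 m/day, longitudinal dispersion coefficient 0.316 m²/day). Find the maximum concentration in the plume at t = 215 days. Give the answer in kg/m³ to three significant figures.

The peak of an instantaneous 1D plume sits at x = vt; there the Gaussian factor is 1 and C_max = M/(n_e·A·√(4πDt)), where n_e·A is the pore area the mass is dissolved in.
√(4πDt) = √(4π × 0.316 × 215) = 29.22 m, so C_max = 7.01/(0.41 × 9.02 × 29.22) = 0.0649 kg/m³.

0.0649 kg/m³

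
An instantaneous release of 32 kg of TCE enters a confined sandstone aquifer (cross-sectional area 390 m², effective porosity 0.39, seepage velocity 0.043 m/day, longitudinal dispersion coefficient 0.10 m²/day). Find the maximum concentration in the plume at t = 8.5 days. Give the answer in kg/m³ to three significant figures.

The peak of an instantaneous 1D plume sits at x = vt; there the Gaussian factor is 1 and C_max = M/(n_e·A·√(4πDt)), where n_e·A is the pore area the mass is dissolved in.
√(4πDt) = √(4π × 0.10 × 8.5) = 3.268 m, so C_max = 32/(0.39 × 390 × 3.268) = 0.0644 kg/m³.

0.0644 kg/m³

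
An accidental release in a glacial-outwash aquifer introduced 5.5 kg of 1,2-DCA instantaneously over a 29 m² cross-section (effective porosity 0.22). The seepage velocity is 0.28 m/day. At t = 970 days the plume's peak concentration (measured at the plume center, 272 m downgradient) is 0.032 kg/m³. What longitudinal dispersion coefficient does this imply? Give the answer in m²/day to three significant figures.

At the plume center C_max = M/(n_e·A·√(4πDt)), so D = M²/(4πt·(n_e·A·C_max)²).
n_e·A·C_max = 0.22 × 29 × 0.032 = 0.2042 kg/m.
D = 5.5²/(4π × 970 × 0.2042²) = 0.0595 m²/day.

0.0595 m²/day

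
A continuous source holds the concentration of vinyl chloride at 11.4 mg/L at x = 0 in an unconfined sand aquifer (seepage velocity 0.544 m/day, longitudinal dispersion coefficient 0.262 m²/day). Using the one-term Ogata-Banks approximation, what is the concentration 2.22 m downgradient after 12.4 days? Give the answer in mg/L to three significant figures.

For a continuous step input, C/C₀ ≈ ½·erfc((x−vt)/(2√(Dt))).
vt = 0.544 × 12.4 = 6.7456 m and 2√(Dt) = 2√(0.262 × 12.4) = 3.605 m.
Argument (x−vt)/(2√(Dt)) = (2.22 − 6.7456)/3.605 = -1.255; ½·erfc(-1.255) = 0.9620.
C = 11.4 × 0.9620 = 11.0 mg/L.

11.0 mg/L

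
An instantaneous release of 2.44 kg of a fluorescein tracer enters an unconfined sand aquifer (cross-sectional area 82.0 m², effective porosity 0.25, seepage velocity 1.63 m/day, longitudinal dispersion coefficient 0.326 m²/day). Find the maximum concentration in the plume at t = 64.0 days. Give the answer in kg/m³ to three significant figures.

The peak of an instantaneous 1D plume sits at x = vt; there the Gaussian factor is 1 and C_max = M/(n_e·A·√(4πDt)), where n_e·A is the pore area the mass is dissolved in.
√(4πDt) = √(4π × 0.326 × 64.0) = 16.19 m, so C_max = 2.44/(0.25 × 82.0 × 16.19) = 0.00735 kg/m³.

0.00735 kg/m³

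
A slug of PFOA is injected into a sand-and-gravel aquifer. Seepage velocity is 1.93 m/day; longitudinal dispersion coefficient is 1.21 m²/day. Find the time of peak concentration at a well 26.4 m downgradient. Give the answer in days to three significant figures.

For the 1D instantaneous-source solution, setting ∂C/∂t = 0 at fixed x gives v²t² + 2Dt − x² = 0, so t = (√(D² + v²x²) − D)/v².
√(D² + v²x²) = √(1.21² + 1.93² × 26.4²) = 50.97; v² = 3.7249.
t = (50.97 − 1.21)/3.7249 = 13.4 days (vs. the pure-advection estimate x/v = 13.7 d).

13.4 days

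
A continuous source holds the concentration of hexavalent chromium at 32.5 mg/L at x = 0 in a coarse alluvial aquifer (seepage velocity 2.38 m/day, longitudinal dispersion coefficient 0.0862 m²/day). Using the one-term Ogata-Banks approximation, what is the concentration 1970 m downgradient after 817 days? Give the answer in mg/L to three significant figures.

For a continuous step input, C/C₀ ≈ ½·erfc((x−vt)/(2√(Dt))).
vt = 2.38 × 817 = 1944.46 m and 2√(Dt) = 2√(0.0862 × 817) = 16.78 m.
Argument (x−vt)/(2√(Dt)) = (1970 − 1944.46)/16.78 = 1.522; ½·erfc(1.522) = 0.01568.
C = 32.5 × 0.01568 = 0.510 mg/L.

0.510 mg/L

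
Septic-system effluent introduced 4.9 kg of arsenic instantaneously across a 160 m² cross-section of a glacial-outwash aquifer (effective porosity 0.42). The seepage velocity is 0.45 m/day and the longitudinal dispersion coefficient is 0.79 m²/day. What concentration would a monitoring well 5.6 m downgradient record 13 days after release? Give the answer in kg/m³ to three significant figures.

For an instantaneous plane source, C(x,t) = M/(n_e·A·√(4πDt)) · exp(−(x−vt)²/(4Dt)), with n_e·A the pore (flow) area.
Plume center vt = 0.45 × 13 = 5.85 m, so the well at 5.6 m is 0.25 m upgradient of the peak.
√(4πDt) = 11.36 m, giving peak height M/(n_e·A·√(4πDt)) = 4.9/(0.42 × 160 × 11.36) = 0.006419 kg/m³.
(x−vt)²/(4Dt) = (-0.25)²/(4 × 0.79 × 13) = 0.001521; exp(−0.001521) = 0.9985.
C = 0.006419 × 0.9985 = 0.00641 kg/m³.

0.00641 kg/m³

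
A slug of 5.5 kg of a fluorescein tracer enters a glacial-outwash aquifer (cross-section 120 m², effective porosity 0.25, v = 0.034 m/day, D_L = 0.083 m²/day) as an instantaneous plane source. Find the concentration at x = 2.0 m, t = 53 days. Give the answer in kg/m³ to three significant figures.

For an instantaneous plane source, C(x,t) = M/(n_e·A·√(4πDt)) · exp(−(x−vt)²/(4Dt)), with n_e·A the pore (flow) area.
Plume center vt = 0.034 × 53 = 1.802 m, so the well at 2.0 m is 0.198 m downgradient of the peak.
√(4πDt) = 7.435 m, giving peak height M/(n_e·A·√(4πDt)) = 5.5/(0.25 × 120 × 7.435) = 0.02466 kg/m³.
(x−vt)²/(4Dt) = (0.198)²/(4 × 0.083 × 53) = 0.002228; exp(−0.002228) = 0.9978.
C = 0.02466 × 0.9978 = 0.0246 kg/m³.

0.0246 kg/m³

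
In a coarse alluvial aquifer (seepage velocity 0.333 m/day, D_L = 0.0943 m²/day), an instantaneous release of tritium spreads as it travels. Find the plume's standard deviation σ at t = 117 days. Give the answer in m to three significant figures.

4.70 m

Dispersive spreading gives a Gaussian with σ² = 2Dt; advection only shifts the center.
σ = √(2 × 0.0943 × 117) = 4.70 m.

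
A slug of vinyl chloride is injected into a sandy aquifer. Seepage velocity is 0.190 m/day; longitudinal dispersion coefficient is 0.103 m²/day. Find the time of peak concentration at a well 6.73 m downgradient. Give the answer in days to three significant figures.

For the 1D instantaneous-source solution, setting ∂C/∂t = 0 at fixed x gives v²t² + 2Dt − x² = 0, so t = (√(D² + v²x²) − D)/v².
√(D² + v²x²) = √(0.103² + 0.190² × 6.73²) = 1.283; v² = 0.0361.
t = (1.283 − 0.103)/0.0361 = 32.7 days (vs. the pure-advection estimate x/v = 35.4 d).

32.7 days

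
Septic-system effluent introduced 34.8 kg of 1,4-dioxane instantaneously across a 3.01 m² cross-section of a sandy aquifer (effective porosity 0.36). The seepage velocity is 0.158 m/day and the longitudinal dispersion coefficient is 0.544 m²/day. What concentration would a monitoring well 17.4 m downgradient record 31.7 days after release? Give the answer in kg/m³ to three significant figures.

For an instantaneous plane source, C(x,t) = M/(n_e·A·√(4πDt)) · exp(−(x−vt)²/(4Dt)), with n_e·A the pore (flow) area.
Plume center vt = 0.158 × 31.7 = 5.0086 m, so the well at 17.4 m is 12.3914 m downgradient of the peak.
√(4πDt) = 14.72 m, giving peak height M/(n_e·A·√(4πDt)) = 34.8/(0.36 × 3.01 × 14.72) = 2.182 kg/m³.
(x−vt)²/(4Dt) = (12.3914)²/(4 × 0.544 × 31.7) = 2.226; exp(−2.226) = 0.1080.
C = 2.182 × 0.1080 = 0.236 kg/m³.

0.236 kg/m³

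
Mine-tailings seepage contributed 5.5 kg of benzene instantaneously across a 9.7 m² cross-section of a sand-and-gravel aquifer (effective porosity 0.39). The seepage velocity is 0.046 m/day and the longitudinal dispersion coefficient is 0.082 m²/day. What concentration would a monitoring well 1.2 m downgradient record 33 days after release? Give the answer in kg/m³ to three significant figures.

For an instantaneous plane source, C(x,t) = M/(n_e·A·√(4πDt)) · exp(−(x−vt)²/(4Dt)), with n_e·A the pore (flow) area.
Plume center vt = 0.046 × 33 = 1.518 m, so the well at 1.2 m is 0.318 m upgradient of the peak.
√(4πDt) = 5.831 m, giving peak height M/(n_e·A·√(4πDt)) = 5.5/(0.39 × 9.7 × 5.831) = 0.2493 kg/m³.
(x−vt)²/(4Dt) = (-0.318)²/(4 × 0.082 × 33) = 0.009343; exp(−0.009343) = 0.9907.
C = 0.2493 × 0.9907 = 0.247 kg/m³.

0.247 kg/m³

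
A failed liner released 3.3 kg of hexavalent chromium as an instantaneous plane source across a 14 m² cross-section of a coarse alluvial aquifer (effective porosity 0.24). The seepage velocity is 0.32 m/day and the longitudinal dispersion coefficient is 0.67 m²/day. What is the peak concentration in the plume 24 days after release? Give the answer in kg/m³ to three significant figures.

The peak of an instantaneous 1D plume sits at x = vt; there the Gaussian factor is 1 and C_max = M/(n_e·A·√(4πDt)), where n_e·A is the pore area the mass is dissolved in.
√(4πDt) = √(4π × 0.67 × 24) = 14.22 m, so C_max = 3.3/(0.24 × 14 × 14.22) = 0.0691 kg/m³.

0.0691 kg/m³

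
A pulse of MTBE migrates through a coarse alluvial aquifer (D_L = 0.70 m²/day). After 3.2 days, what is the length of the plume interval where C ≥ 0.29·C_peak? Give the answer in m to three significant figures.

6.66 m

The plume is Gaussian with σ = √(2Dt) = √(2 × 0.70 × 3.2) = 2.117 m.
C/C_peak = exp(−Δx²/(2σ²)) = 0.29 ⇒ Δx = σ·√(−2 ln 0.29) = 2.117 × 1.573 = 3.330 m.
Width = 2Δx = 6.66 m.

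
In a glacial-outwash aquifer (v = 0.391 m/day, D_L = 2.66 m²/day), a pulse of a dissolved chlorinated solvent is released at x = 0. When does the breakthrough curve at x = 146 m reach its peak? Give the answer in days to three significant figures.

356 days

For the 1D instantaneous-source solution, setting ∂C/∂t = 0 at fixed x gives v²t² + 2Dt − x² = 0, so t = (√(D² + v²x²) − D)/v².
√(D² + v²x²) = √(2.66² + 0.391² × 146²) = 57.15; v² = 0.152881.
t = (57.15 − 2.66)/0.152881 = 356 days (vs. the pure-advection estimate x/v = 373 d).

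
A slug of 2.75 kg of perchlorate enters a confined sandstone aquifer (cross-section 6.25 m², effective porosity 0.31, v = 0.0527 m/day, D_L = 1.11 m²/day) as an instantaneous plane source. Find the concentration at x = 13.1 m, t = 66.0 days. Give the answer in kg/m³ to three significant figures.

0.0341 kg/m³

For an instantaneous plane source, C(x,t) = M/(n_e·A·√(4πDt)) · exp(−(x−vt)²/(4Dt)), with n_e·A the pore (flow) area.
Plume center vt = 0.0527 × 66.0 = 3.4782 m, so the well at 13.1 m is 9.6218 m downgradient of the peak.
√(4πDt) = 30.34 m, giving peak height M/(n_e·A·√(4πDt)) = 2.75/(0.31 × 6.25 × 30.34) = 0.04678 kg/m³.
(x−vt)²/(4Dt) = (9.6218)²/(4 × 1.11 × 66.0) = 0.3159; exp(−0.3159) = 0.7291.
C = 0.04678 × 0.7291 = 0.0341 kg/m³.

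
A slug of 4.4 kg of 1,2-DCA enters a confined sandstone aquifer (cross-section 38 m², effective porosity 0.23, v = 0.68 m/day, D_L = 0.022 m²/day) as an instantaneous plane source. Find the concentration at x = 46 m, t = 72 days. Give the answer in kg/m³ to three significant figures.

For an instantaneous plane source, C(x,t) = M/(n_e·A·√(4πDt)) · exp(−(x−vt)²/(4Dt)), with n_e·A the pore (flow) area.
Plume center vt = 0.68 × 72 = 48.96 m, so the well at 46 m is 2.96 m upgradient of the peak.
√(4πDt) = 4.462 m, giving peak height M/(n_e·A·√(4πDt)) = 4.4/(0.23 × 38 × 4.462) = 0.1128 kg/m³.
(x−vt)²/(4Dt) = (-2.96)²/(4 × 0.022 × 72) = 1.383; exp(−1.383) = 0.2508.
C = 0.1128 × 0.2508 = 0.0283 kg/m³.

0.0283 kg/m³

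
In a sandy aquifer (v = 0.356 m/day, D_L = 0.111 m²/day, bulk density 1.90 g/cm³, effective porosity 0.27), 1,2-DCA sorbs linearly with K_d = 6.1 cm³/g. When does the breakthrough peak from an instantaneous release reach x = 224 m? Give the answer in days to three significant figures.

Retardation factor R = 1 + ρ_b·K_d/n = 1 + 1.90 × 6.1/0.27 = 43.93.
Sorption retards both mechanisms: v_R = v/R = 0.008104 m/day, D_R = D/R = 0.002527 m²/day.
Peak time from v_R²t² + 2D_R t − x² = 0: t = (√(D_R² + v_R²x²) − D_R)/v_R².
√(D_R² + v_R²x²) = √(0.002527² + 0.008104² × 224²) = 1.815; v_R² = 6.567e-05.
t = (1.815 − 0.002527)/6.567e-05 = 27600 days.

27600 days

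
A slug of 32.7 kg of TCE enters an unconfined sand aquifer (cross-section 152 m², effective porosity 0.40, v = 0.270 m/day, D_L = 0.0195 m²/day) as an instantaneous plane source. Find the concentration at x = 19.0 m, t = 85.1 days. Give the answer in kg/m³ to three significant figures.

For an instantaneous plane source, C(x,t) = M/(n_e·A·√(4πDt)) · exp(−(x−vt)²/(4Dt)), with n_e·A the pore (flow) area.
Plume center vt = 0.270 × 85.1 = 22.977 m, so the well at 19.0 m is 3.977 m upgradient of the peak.
√(4πDt) = 4.567 m, giving peak height M/(n_e·A·√(4πDt)) = 32.7/(0.40 × 152 × 4.567) = 0.1178 kg/m³.
(x−vt)²/(4Dt) = (-3.977)²/(4 × 0.0195 × 85.1) = 2.383; exp(−2.383) = 0.09227.
C = 0.1178 × 0.09227 = 0.0109 kg/m³.

0.0109 kg/m³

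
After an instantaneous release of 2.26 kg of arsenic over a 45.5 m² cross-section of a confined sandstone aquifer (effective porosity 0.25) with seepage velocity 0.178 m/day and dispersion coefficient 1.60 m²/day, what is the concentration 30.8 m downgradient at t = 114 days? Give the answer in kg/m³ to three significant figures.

For an instantaneous plane source, C(x,t) = M/(n_e·A·√(4πDt)) · exp(−(x−vt)²/(4Dt)), with n_e·A the pore (flow) area.
Plume center vt = 0.178 × 114 = 20.292 m, so the well at 30.8 m is 10.508 m downgradient of the peak.
√(4πDt) = 47.88 m, giving peak height M/(n_e·A·√(4πDt)) = 2.26/(0.25 × 45.5 × 47.88) = 0.004150 kg/m³.
(x−vt)²/(4Dt) = (10.508)²/(4 × 1.60 × 114) = 0.1513; exp(−0.1513) = 0.8596.
C = 0.004150 × 0.8596 = 0.00357 kg/m³.

0.00357 kg/m³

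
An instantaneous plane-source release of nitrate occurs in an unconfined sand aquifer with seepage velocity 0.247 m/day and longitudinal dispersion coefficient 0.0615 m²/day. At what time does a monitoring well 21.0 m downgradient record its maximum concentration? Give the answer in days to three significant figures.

84.0 days

For the 1D instantaneous-source solution, setting ∂C/∂t = 0 at fixed x gives v²t² + 2Dt − x² = 0, so t = (√(D² + v²x²) − D)/v².
√(D² + v²x²) = √(0.0615² + 0.247² × 21.0²) = 5.187; v² = 0.061009.
t = (5.187 − 0.0615)/0.061009 = 84.0 days (vs. the pure-advection estimate x/v = 85.0 d).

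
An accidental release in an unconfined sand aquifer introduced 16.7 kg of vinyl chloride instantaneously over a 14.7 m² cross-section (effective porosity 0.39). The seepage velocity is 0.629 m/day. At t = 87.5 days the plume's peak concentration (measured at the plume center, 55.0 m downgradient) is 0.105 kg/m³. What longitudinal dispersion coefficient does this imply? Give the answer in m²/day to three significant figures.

At the plume center C_max = M/(n_e·A·√(4πDt)), so D = M²/(4πt·(n_e·A·C_max)²).
n_e·A·C_max = 0.39 × 14.7 × 0.105 = 0.6020 kg/m.
D = 16.7²/(4π × 87.5 × 0.6020²) = 0.700 m²/day.

0.700 m²/day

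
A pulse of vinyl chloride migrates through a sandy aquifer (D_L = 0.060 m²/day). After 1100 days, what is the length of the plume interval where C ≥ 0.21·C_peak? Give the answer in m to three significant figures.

The plume is Gaussian with σ = √(2Dt) = √(2 × 0.060 × 1100) = 11.49 m.
C/C_peak = exp(−Δx²/(2σ²)) = 0.21 ⇒ Δx = σ·√(−2 ln 0.21) = 11.49 × 1.767 = 20.30 m.
Width = 2Δx = 40.6 m.

40.6 m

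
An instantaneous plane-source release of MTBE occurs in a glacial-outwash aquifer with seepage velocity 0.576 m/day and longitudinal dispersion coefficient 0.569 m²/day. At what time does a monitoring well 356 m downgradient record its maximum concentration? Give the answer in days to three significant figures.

For the 1D instantaneous-source solution, setting ∂C/∂t = 0 at fixed x gives v²t² + 2Dt − x² = 0, so t = (√(D² + v²x²) − D)/v².
√(D² + v²x²) = √(0.569² + 0.576² × 356²) = 205.1; v² = 0.331776.
t = (205.1 − 0.569)/0.331776 = 616 days (vs. the pure-advection estimate x/v = 618 d).

616 days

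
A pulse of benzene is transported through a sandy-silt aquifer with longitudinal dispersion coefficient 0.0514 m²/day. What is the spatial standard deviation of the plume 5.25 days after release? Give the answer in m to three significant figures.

0.735 m

Dispersive spreading gives a Gaussian with σ² = 2Dt; advection only shifts the center.
σ = √(2 × 0.0514 × 5.25) = 0.735 m.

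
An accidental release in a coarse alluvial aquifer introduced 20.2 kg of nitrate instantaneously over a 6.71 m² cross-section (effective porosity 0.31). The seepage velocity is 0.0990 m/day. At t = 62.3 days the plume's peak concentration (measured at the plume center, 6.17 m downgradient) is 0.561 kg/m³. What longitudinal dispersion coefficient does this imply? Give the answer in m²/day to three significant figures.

At the plume center C_max = M/(n_e·A·√(4πDt)), so D = M²/(4πt·(n_e·A·C_max)²).
n_e·A·C_max = 0.31 × 6.71 × 0.561 = 1.167 kg/m.
D = 20.2²/(4π × 62.3 × 1.167²) = 0.383 m²/day.

0.383 m²/day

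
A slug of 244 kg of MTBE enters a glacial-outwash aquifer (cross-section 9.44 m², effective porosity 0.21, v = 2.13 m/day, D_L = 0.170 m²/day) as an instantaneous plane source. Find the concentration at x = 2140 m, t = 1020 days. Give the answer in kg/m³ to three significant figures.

For an instantaneous plane source, C(x,t) = M/(n_e·A·√(4πDt)) · exp(−(x−vt)²/(4Dt)), with n_e·A the pore (flow) area.
Plume center vt = 2.13 × 1020 = 2172.6 m, so the well at 2140 m is 32.6 m upgradient of the peak.
√(4πDt) = 46.68 m, giving peak height M/(n_e·A·√(4πDt)) = 244/(0.21 × 9.44 × 46.68) = 2.637 kg/m³.
(x−vt)²/(4Dt) = (-32.6)²/(4 × 0.170 × 1020) = 1.532; exp(−1.532) = 0.2161.
C = 2.637 × 0.2161 = 0.570 kg/m³.

0.570 kg/m³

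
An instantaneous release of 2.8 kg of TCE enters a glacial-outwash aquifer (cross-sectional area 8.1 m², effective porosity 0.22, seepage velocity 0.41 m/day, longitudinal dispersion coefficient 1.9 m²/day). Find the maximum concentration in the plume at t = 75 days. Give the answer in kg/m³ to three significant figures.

0.0371 kg/m³

The peak of an instantaneous 1D plume sits at x = vt; there the Gaussian factor is 1 and C_max = M/(n_e·A·√(4πDt)), where n_e·A is the pore area the mass is dissolved in.
√(4πDt) = √(4π × 1.9 × 75) = 42.32 m, so C_max = 2.8/(0.22 × 8.1 × 42.32) = 0.0371 kg/m³.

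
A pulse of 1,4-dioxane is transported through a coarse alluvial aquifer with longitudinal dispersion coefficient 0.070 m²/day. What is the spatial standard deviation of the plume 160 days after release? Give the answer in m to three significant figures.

Dispersive spreading gives a Gaussian with σ² = 2Dt; advection only shifts the center.
σ = √(2 × 0.070 × 160) = 4.73 m.

4.73 m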